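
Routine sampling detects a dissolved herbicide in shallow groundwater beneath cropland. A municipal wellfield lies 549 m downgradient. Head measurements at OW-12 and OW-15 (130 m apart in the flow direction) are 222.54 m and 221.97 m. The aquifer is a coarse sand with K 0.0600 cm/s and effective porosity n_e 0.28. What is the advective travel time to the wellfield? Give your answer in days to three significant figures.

676 days

Hydraulic gradient i = (222.54 − 221.97) / 130 = 0.57 / 130 = 0.004385
K = 0.0600 cm/s × 864 = 51.84 m/d
q = Ki = 51.84 × 0.004385 = 0.2273 m/d
v_s = q/n_e = 0.2273/0.28 = 0.8118 m/d
t = L / v = 549 / 0.8118 = 676.3 d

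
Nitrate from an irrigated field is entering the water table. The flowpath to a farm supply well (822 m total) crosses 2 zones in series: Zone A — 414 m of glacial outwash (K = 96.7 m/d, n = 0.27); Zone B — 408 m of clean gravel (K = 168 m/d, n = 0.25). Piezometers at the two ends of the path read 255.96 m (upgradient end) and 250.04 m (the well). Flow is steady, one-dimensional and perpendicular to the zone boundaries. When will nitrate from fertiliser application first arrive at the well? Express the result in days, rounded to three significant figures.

242 days

Total head drop ΔH = 255.96 − 250.04 = 5.92 m
Continuity: the same q passes through each zone, so ΔH = q·Σ(L_j/K_j) — the zones act as resistances in series.
Σ(L/K) = 414/96.7 + 408/168 = 4.281 + 2.429 = 6.710 d
q = ΔH / Σ(L/K) = 5.92 / 6.710 = 0.8823 m/d (same in every zone)
Zone A: v = q/n = 0.8823/0.27 = 3.268 m/d → t_A = 414/3.268 = 126.7 d
Zone B: v = q/n = 0.8823/0.25 = 3.529 m/d → t_B = 408/3.529 = 115.6 d
Total t = 126.7 + 115.6 = 242.3 d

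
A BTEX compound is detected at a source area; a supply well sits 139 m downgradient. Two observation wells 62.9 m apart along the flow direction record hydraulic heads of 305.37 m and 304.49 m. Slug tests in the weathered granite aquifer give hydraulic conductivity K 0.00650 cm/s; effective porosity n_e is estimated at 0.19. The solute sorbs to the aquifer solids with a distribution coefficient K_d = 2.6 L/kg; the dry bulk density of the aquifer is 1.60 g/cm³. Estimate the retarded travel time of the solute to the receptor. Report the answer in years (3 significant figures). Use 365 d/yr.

21.1 years

Hydraulic gradient i = (305.37 − 304.49) / 62.9 = 0.88 / 62.9 = 0.01399
K = 0.00650 cm/s × 864 = 5.616 m/d
Darcy flux q = K·i = 5.616 × 0.01399 = 0.07857 m/d
v = Ki/n = 5.616·0.01399/0.19 = 0.4135 m/d
Retardation R = 1 + ρ_b·K_d/n = 1 + 1.60×2.6/0.19 = 22.89
Contaminant velocity v_c = v/R = 0.4135/22.89 = 0.01806 m/d
t = L/v_c = 139/0.01806 = 7696 d
   = 7696/365 = 21.1 yr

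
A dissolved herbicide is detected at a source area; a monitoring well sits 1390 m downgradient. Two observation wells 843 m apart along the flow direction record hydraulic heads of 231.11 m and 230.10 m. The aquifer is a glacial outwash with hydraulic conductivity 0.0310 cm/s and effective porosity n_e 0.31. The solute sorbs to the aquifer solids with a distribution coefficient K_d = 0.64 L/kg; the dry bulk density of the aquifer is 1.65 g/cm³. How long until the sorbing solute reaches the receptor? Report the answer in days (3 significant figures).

Hydraulic gradient i = (231.11 − 230.10) / 843 = 1.01 / 843 = 0.001198
K = 0.0310 cm/s × 864 = 26.78 m/d
q = Ki = 26.78 × 0.001198 = 0.03209 m/d
v_s = q/n_e = 0.03209/0.31 = 0.1035 m/d
Retardation R = 1 + ρ_b·K_d/n = 1 + 1.65×0.64/0.31 = 4.406
Contaminant velocity v_c = v/R = 0.1035/4.406 = 0.02349 m/d
t = L/v_c = 1390/0.02349 = 59170 d

59200 days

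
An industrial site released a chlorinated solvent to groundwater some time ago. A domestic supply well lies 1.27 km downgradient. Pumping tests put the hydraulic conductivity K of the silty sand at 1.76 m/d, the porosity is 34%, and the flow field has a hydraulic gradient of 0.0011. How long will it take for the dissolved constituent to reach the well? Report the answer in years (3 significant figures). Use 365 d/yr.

611 years

Specific discharge q = 1.76 × 0.0011 = 0.001936 m/d
Average linear velocity = 0.001936 / 0.34 = 0.005694 m/d
L = 1.27 km = 1270 m
t = L / v = 1270 / 0.005694 = 223000 d
   = 223000 / 365 = 611 yr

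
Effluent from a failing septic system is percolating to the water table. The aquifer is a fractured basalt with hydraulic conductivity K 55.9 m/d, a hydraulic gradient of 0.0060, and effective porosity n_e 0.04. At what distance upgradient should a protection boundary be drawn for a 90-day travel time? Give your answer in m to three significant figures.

755 m

Darcy flux q = K·i = 55.9 × 0.0060 = 0.3354 m/d
v_s = q/n_e = 0.3354/0.04 = 8.385 m/d
L = v × T = 8.385 × 90 = 754.7 m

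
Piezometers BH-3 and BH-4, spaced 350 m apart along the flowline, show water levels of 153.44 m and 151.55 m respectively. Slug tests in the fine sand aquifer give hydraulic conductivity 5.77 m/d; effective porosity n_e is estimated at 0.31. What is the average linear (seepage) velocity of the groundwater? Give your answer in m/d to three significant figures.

0.101 m/d

Hydraulic gradient i = (153.44 − 151.55) / 350 = 1.89 / 350 = 0.005400
q = Ki = 5.77 × 0.005400 = 0.03116 m/d
Seepage velocity v = q / n = 0.03116 / 0.31 = 0.1005 m/d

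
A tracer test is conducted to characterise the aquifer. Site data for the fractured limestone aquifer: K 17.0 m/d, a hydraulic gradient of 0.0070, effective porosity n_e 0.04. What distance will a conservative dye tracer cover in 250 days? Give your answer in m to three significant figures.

Darcy flux q = K·i = 17.0 × 0.0070 = 0.1190 m/d
v_s = q/n_e = 0.1190/0.04 = 2.975 m/d
L = v × T = 2.975 × 250 = 743.8 m

744 m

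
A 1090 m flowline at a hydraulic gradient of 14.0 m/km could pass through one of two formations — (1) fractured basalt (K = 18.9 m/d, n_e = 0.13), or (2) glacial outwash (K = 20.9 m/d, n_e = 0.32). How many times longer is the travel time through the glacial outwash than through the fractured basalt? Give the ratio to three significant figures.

Unit 1 (fractured basalt): v = 18.9×0.014/0.13 = 2.035 m/d, t = 1090/2.035 = 535.5 d
Unit 2 (glacial outwash): v = 20.9×0.014/0.32 = 0.9144 m/d, t = 1090/0.9144 = 1192 d
t(glacial outwash) / t(fractured basalt) = 1192/535.5 = 2.23

2.23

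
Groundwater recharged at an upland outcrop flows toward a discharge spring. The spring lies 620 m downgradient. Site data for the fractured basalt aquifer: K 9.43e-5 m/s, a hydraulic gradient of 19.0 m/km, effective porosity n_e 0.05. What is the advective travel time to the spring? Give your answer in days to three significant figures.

K = 9.43e-5 m/s × 86400 s/d = 8.148 m/d
Specific discharge q = 8.148 × 0.019 = 0.1548 m/d
Seepage velocity v = q / n = 0.1548 / 0.05 = 3.096 m/d
t = L / v = 620 / 3.096 = 200.3 d

200 days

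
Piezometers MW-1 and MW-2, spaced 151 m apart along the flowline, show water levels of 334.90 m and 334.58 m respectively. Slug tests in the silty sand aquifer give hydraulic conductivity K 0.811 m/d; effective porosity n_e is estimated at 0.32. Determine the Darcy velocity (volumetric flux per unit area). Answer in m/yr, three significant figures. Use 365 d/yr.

0.627 m/yr

Hydraulic gradient i = (334.90 − 334.58) / 151 = 0.32 / 151 = 0.002119
Darcy flux q = K·i = 0.811 × 0.002119 = 0.001719 m/d
   = 0.001719 × 365 = 0.627 m/yr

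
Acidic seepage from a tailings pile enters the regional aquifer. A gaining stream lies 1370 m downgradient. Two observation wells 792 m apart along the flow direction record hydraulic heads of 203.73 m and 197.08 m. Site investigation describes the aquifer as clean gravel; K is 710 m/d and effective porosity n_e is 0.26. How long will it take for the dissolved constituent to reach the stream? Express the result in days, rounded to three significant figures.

59.8 days

Hydraulic gradient i = (203.73 − 197.08) / 792 = 6.65 / 792 = 0.008396
q = Ki = 710 × 0.008396 = 5.961 m/d
v = Ki/n = 710·0.008396/0.26 = 22.93 m/d
t = L / v = 1370 / 22.93 = 59.75 d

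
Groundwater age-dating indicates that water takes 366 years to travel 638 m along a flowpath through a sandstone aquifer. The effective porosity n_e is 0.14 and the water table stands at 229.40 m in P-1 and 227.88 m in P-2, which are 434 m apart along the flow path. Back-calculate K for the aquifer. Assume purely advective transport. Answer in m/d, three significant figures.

0.191 m/d

Hydraulic gradient i = (229.40 − 227.88) / 434 = 1.52 / 434 = 0.003502
t = 366 years = 133600 d
v = L / t = 638 / 133600 = 0.004776 m/d
K = v · n / i = 0.004776 × 0.14 / 0.003502 = 0.191 m/d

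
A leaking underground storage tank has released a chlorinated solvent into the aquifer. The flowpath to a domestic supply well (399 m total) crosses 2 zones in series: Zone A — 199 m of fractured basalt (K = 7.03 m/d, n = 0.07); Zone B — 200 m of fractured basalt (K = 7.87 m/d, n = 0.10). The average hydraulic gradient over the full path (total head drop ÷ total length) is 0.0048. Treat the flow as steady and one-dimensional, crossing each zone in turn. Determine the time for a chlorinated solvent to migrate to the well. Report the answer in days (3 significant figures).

Continuity: the same q passes through each zone, so ΔH = q·Σ(L_j/K_j) — the zones act as resistances in series.
Σ(L/K) = 199/7.03 + 200/7.87 = 28.31 + 25.41 = 53.72 d
K_eq = L_total / Σ(L/K) = 399 / 53.72 = 7.427 m/d
q = K_eq · i = 7.427 × 0.0048 = 0.03565 m/d (same in every zone)
Zone A: v = q/n = 0.03565/0.07 = 0.5093 m/d → t_A = 199/0.5093 = 390.7 d
Zone B: v = q/n = 0.03565/0.10 = 0.3565 m/d → t_B = 200/0.3565 = 561.0 d
Total t = 390.7 + 561.0 = 951.7 d

952 days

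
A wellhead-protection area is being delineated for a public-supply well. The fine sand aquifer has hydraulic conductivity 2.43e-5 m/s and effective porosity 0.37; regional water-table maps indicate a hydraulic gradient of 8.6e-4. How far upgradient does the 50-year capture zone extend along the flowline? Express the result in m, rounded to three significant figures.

89.1 m

K = 2.43e-5 m/s × 86400 s/d = 2.100 m/d
Darcy flux q = K·i = 2.100 × 8.6e-4 = 0.001806 m/d
v = Ki/n = 2.100·8.6e-4/0.37 = 0.004880 m/d
T = 50 yr × 365 = 18250 d
L = v × T = 0.004880 × 18250 = 89.06 m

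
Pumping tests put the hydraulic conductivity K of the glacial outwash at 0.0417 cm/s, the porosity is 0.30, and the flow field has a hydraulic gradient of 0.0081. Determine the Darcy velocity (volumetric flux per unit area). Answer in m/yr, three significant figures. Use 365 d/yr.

K = 0.0417 cm/s × 864 = 36.03 m/d
Specific discharge q = 36.03 × 0.0081 = 0.2918 m/d
   = 0.2918 × 365 = 107 m/yr

107 m/yr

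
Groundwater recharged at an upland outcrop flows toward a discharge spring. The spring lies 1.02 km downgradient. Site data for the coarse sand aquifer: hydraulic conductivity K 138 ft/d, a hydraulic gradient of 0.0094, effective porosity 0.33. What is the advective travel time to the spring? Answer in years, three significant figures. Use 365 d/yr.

2.33 years

K = 138 ft/d × 0.3048 = 42.06 m/d
Specific discharge q = 42.06 × 0.0094 = 0.3954 m/d
v_s = q/n_e = 0.3954/0.33 = 1.198 m/d
L = 1.02 km = 1020 m
t = L / v = 1020 / 1.198 = 851.3 d
   = 851.3 / 365 = 2.33 yr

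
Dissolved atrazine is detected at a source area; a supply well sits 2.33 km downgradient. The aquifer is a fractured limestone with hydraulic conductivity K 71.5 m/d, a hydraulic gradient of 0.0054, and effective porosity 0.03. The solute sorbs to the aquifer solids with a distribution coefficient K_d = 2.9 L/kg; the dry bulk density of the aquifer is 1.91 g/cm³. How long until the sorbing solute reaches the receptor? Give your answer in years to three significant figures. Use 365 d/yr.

Specific discharge q = 71.5 × 0.0054 = 0.3861 m/d
Average linear velocity = 0.3861 / 0.03 = 12.87 m/d
Retardation R = 1 + ρ_b·K_d/n = 1 + 1.91×2.9/0.03 = 185.6
Contaminant velocity v_c = v/R = 12.87/185.6 = 0.06933 m/d
L = 2.33 km = 2330 m
t = L/v_c = 2330/0.06933 = 33610 d
   = 33610/365 = 92.1 yr

92.1 years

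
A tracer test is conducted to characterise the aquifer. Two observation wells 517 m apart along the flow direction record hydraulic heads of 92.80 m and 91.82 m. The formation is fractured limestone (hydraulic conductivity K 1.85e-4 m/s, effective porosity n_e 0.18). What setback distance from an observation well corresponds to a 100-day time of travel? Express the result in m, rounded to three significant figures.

Hydraulic gradient i = (92.80 − 91.82) / 517 = 0.98 / 517 = 0.001896
K = 1.85e-4 m/s × 86400 s/d = 15.98 m/d
q = Ki = 15.98 × 0.001896 = 0.03030 m/d
Average linear velocity = 0.03030 / 0.18 = 0.1683 m/d
L = v × T = 0.1683 × 100 = 16.83 m

16.8 m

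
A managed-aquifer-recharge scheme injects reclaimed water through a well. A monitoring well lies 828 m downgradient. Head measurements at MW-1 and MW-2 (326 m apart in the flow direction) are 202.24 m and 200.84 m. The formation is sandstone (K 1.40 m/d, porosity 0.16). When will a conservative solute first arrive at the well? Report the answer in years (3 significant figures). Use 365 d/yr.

60.4 years

Hydraulic gradient i = (202.24 − 200.84) / 326 = 1.40 / 326 = 0.004294
Specific discharge q = 1.40 × 0.004294 = 0.006012 m/d
Seepage velocity v = q / n = 0.006012 / 0.16 = 0.03758 m/d
t = L / v = 828 / 0.03758 = 22030 d
   = 22030 / 365 = 60.4 yr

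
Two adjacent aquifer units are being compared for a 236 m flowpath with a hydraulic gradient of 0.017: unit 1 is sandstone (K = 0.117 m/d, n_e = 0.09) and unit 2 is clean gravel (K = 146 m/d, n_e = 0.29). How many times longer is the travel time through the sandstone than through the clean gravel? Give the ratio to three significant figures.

387

Unit 1 (sandstone): v = 0.117×0.017/0.09 = 0.02210 m/d, t = 236/0.02210 = 10680 d
Unit 2 (clean gravel): v = 146×0.017/0.29 = 8.559 m/d, t = 236/8.559 = 27.57 d
t(sandstone) / t(clean gravel) = 10680/27.57 = 387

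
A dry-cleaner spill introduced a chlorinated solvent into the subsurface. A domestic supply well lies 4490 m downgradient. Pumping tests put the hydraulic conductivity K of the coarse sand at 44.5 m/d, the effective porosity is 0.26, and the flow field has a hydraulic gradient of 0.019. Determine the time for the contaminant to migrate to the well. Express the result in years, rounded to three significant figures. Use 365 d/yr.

3.78 years

q = Ki = 44.5 × 0.019 = 0.8455 m/d
Average linear velocity = 0.8455 / 0.26 = 3.252 m/d
t = L / v = 4490 / 3.252 = 1381 d
   = 1381 / 365 = 3.78 yr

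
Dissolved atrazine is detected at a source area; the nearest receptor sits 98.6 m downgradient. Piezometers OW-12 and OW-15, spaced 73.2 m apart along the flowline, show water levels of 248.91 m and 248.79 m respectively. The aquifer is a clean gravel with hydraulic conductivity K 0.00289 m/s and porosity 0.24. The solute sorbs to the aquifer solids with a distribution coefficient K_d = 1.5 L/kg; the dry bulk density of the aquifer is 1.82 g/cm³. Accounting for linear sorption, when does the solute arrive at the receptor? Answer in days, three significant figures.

715 days

Hydraulic gradient i = (248.91 − 248.79) / 73.2 = 0.12 / 73.2 = 0.001639
K = 0.00289 m/s × 86400 s/d = 249.7 m/d
Specific discharge q = 249.7 × 0.001639 = 0.4093 m/d
v_s = q/n_e = 0.4093/0.24 = 1.706 m/d
Retardation R = 1 + ρ_b·K_d/n = 1 + 1.82×1.5/0.24 = 12.38
Contaminant velocity v_c = v/R = 1.706/12.38 = 0.1378 m/d
t = L/v_c = 98.6/0.1378 = 715.4 d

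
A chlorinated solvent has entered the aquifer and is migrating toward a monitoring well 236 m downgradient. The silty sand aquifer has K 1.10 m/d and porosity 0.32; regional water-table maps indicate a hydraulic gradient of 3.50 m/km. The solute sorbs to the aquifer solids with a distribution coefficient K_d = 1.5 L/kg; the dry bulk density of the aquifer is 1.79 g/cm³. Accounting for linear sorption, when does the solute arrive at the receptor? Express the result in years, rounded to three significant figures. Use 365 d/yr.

505 years

q = Ki = 1.10 × 0.0035 = 0.003850 m/d
Average linear velocity = 0.003850 / 0.32 = 0.01203 m/d
Retardation R = 1 + ρ_b·K_d/n = 1 + 1.79×1.5/0.32 = 9.391
Contaminant velocity v_c = v/R = 0.01203/9.391 = 0.001281 m/d
t = L/v_c = 236/0.001281 = 184200 d
   = 184200/365 = 505 yr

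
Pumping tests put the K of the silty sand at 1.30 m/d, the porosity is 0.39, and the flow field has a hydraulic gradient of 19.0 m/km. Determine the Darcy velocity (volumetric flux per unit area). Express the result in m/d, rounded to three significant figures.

0.0247 m/d

Darcy flux q = K·i = 1.30 × 0.019 = 0.02470 m/d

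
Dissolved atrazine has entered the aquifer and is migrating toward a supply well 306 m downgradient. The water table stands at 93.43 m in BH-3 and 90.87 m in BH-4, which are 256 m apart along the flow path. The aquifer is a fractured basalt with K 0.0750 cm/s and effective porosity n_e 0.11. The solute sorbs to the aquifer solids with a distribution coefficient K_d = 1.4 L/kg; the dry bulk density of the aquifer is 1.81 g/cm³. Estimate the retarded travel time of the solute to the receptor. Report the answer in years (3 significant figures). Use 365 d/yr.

Hydraulic gradient i = (93.43 − 90.87) / 256 = 2.56 / 256 = 0.01000
K = 0.0750 cm/s × 864 = 64.80 m/d
q = Ki = 64.80 × 0.01000 = 0.6480 m/d
Seepage velocity v = q / n = 0.6480 / 0.11 = 5.891 m/d
Retardation R = 1 + ρ_b·K_d/n = 1 + 1.81×1.4/0.11 = 24.04
Contaminant velocity v_c = v/R = 5.891/24.04 = 0.2451 m/d
t = L/v_c = 306/0.2451 = 1249 d
   = 1249/365 = 3.42 yr

3.42 years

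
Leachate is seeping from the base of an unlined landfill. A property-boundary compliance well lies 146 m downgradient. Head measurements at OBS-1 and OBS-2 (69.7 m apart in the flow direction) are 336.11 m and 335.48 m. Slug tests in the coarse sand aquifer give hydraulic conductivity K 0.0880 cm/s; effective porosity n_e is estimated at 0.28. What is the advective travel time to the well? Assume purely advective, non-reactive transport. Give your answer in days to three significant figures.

Hydraulic gradient i = (336.11 − 335.48) / 69.7 = 0.63 / 69.7 = 0.009039
K = 0.0880 cm/s × 864 = 76.03 m/d
Darcy flux q = K·i = 76.03 × 0.009039 = 0.6872 m/d
v = Ki/n = 76.03·0.009039/0.28 = 2.454 m/d
t = L / v = 146 / 2.454 = 59.48 d

59.5 days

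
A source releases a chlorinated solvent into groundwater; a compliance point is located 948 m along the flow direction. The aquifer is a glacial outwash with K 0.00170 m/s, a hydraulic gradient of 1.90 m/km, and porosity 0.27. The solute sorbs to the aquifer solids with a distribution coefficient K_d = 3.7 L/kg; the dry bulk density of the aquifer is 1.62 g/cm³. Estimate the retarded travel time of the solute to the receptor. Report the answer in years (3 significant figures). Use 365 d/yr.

58.3 years

K = 0.00170 m/s × 86400 s/d = 146.9 m/d
q = Ki = 146.9 × 0.0019 = 0.2791 m/d
v = Ki/n = 146.9·0.0019/0.27 = 1.034 m/d
Retardation R = 1 + ρ_b·K_d/n = 1 + 1.62×3.7/0.27 = 23.20
Contaminant velocity v_c = v/R = 1.034/23.20 = 0.04455 m/d
t = L/v_c = 948/0.04455 = 21280 d
   = 21280/365 = 58.3 yr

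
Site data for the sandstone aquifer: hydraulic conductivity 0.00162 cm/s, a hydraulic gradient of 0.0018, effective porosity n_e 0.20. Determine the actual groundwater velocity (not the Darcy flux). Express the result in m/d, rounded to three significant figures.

K = 0.00162 cm/s × 864 = 1.400 m/d
Specific discharge q = 1.400 × 0.0018 = 0.002519 m/d
Average linear velocity = 0.002519 / 0.20 = 0.01260 m/d

0.0126 m/d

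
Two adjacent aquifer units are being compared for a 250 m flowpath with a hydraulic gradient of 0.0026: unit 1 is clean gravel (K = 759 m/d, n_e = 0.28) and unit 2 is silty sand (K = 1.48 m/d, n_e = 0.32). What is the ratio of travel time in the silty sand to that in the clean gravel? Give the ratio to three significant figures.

586

Unit 1 (clean gravel): v = 759×0.0026/0.28 = 7.048 m/d, t = 250/7.048 = 35.47 d
Unit 2 (silty sand): v = 1.48×0.0026/0.32 = 0.01203 m/d, t = 250/0.01203 = 20790 d
t(silty sand) / t(clean gravel) = 20790/35.47 = 586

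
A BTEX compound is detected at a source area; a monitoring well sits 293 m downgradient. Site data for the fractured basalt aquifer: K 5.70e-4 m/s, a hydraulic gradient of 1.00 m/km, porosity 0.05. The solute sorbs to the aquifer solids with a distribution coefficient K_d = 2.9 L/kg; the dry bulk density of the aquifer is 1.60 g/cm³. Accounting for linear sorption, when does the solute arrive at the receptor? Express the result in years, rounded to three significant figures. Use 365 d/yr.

K = 5.70e-4 m/s × 86400 s/d = 49.25 m/d
Specific discharge q = 49.25 × 0.0010 = 0.04925 m/d
Seepage velocity v = q / n = 0.04925 / 0.05 = 0.9850 m/d
Retardation R = 1 + ρ_b·K_d/n = 1 + 1.60×2.9/0.05 = 93.80
Contaminant velocity v_c = v/R = 0.9850/93.80 = 0.01050 m/d
t = L/v_c = 293/0.01050 = 27900 d
   = 27900/365 = 76.4 yr

76.4 years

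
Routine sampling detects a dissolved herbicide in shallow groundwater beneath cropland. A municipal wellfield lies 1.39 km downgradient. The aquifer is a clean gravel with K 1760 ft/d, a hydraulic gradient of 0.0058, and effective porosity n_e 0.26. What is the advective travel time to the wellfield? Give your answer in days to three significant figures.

116 days

K = 1760 ft/d × 0.3048 = 536.4 m/d
Darcy flux q = K·i = 536.4 × 0.0058 = 3.111 m/d
Seepage velocity v = q / n = 3.111 / 0.26 = 11.97 m/d
L = 1.39 km = 1390 m
t = L / v = 1390 / 11.97 = 116.2 d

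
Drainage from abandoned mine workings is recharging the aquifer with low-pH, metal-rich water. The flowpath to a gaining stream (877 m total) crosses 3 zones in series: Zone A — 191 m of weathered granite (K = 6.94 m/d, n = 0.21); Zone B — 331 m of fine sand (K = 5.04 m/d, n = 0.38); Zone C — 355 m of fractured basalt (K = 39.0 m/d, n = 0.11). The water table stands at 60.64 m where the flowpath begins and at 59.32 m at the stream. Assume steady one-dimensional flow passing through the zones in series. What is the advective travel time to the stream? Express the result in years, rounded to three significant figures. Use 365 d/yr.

Total head drop ΔH = 60.64 − 59.32 = 1.32 m
Steady 1-D flow in series ⇒ the Darcy flux q is identical in every zone and the zone head losses add (resistances L/K in series).
Σ(L/K) = 191/6.94 + 331/5.04 + 355/39.0 = 27.52 + 65.67 + 9.103 = 102.3 d
q = ΔH / Σ(L/K) = 1.32 / 102.3 = 0.01290 m/d (same in every zone)
Zone A: v = q/n = 0.01290/0.21 = 0.06144 m/d → t_A = 191/0.06144 = 3108 d
Zone B: v = q/n = 0.01290/0.38 = 0.03396 m/d → t_B = 331/0.03396 = 9748 d
Zone C: v = q/n = 0.01290/0.11 = 0.1173 m/d → t_C = 355/0.1173 = 3026 d
Total t = 3108 + 9748 + 3026 = 15880 d
   = 15880 / 365 = 43.5 yr

43.5 years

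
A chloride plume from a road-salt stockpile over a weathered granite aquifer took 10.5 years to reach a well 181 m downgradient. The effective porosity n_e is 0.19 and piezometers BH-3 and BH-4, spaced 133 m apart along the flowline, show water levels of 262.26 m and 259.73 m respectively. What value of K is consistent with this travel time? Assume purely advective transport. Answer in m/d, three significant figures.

0.472 m/d

Hydraulic gradient i = (262.26 − 259.73) / 133 = 2.53 / 133 = 0.01902
t = 10.5 years = 3833 d
v = L / t = 181 / 3833 = 0.04723 m/d
K = v · n / i = 0.04723 × 0.19 / 0.01902 = 0.472 m/d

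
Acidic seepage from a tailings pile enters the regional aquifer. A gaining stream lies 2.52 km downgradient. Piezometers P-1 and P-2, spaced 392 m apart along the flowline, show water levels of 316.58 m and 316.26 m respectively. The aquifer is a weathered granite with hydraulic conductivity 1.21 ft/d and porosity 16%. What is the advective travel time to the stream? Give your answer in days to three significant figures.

Hydraulic gradient i = (316.58 − 316.26) / 392 = 0.32 / 392 = 8.163e-4
K = 1.21 ft/d × 0.3048 = 0.3688 m/d
q = Ki = 0.3688 × 8.163e-4 = 3.011e-4 m/d
Average linear velocity = 3.011e-4 / 0.16 = 0.001882 m/d
L = 2.52 km = 2520 m
t = L / v = 2520 / 0.001882 = 1.339e6 d

1.34e6 days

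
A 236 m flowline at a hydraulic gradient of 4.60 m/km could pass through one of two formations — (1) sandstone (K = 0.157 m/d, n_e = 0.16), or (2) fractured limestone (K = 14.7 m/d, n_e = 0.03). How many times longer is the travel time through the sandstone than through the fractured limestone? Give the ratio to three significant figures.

Unit 1 (sandstone): v = 0.157×0.0046/0.16 = 0.004514 m/d, t = 236/0.004514 = 52280 d
Unit 2 (fractured limestone): v = 14.7×0.0046/0.03 = 2.254 m/d, t = 236/2.254 = 104.7 d
t(sandstone) / t(fractured limestone) = 52280/104.7 = 499

499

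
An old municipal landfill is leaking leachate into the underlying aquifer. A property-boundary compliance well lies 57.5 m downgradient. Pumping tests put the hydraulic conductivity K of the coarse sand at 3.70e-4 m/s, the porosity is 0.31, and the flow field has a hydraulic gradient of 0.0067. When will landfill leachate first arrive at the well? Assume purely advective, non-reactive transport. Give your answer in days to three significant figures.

83.2 days

K = 3.70e-4 m/s × 86400 s/d = 31.97 m/d
q = Ki = 31.97 × 0.0067 = 0.2142 m/d
Seepage velocity v = q / n = 0.2142 / 0.31 = 0.6909 m/d
t = L / v = 57.5 / 0.6909 = 83.22 d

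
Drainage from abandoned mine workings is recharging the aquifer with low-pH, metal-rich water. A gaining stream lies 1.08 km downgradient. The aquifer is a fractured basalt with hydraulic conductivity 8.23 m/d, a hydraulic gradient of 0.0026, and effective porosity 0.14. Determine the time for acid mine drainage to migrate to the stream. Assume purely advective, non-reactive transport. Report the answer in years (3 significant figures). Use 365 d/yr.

19.4 years

Darcy flux q = K·i = 8.23 × 0.0026 = 0.02140 m/d
v = Ki/n = 8.23·0.0026/0.14 = 0.1528 m/d
L = 1.08 km = 1080 m
t = L / v = 1080 / 0.1528 = 7066 d
   = 7066 / 365 = 19.4 yr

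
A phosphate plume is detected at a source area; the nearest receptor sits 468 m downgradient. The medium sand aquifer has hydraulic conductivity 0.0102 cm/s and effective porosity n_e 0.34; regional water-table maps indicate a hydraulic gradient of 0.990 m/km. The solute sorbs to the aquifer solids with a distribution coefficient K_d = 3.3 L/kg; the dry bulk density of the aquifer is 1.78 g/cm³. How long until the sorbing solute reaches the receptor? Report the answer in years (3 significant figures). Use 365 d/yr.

913 years

K = 0.0102 cm/s × 864 = 8.813 m/d
Darcy flux q = K·i = 8.813 × 9.9e-4 = 0.008725 m/d
v = Ki/n = 8.813·9.9e-4/0.34 = 0.02566 m/d
Retardation R = 1 + ρ_b·K_d/n = 1 + 1.78×3.3/0.34 = 18.28
Contaminant velocity v_c = v/R = 0.02566/18.28 = 0.001404 m/d
t = L/v_c = 468/0.001404 = 333300 d
   = 333300/365 = 913 yr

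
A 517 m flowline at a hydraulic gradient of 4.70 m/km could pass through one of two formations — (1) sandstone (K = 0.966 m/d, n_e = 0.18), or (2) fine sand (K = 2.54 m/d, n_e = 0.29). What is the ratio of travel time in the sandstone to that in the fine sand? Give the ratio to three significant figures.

1.63

Unit 1 (sandstone): v = 0.966×0.0047/0.18 = 0.02522 m/d, t = 517/0.02522 = 20500 d
Unit 2 (fine sand): v = 2.54×0.0047/0.29 = 0.04117 m/d, t = 517/0.04117 = 12560 d
t(sandstone) / t(fine sand) = 20500/12560 = 1.63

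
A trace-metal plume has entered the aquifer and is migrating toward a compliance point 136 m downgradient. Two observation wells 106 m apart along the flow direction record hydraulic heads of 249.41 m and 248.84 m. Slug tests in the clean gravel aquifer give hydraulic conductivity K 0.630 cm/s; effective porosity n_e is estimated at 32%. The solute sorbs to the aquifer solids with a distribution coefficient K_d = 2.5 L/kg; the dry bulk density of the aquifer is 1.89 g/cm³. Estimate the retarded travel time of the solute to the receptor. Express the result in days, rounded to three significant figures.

234 days

Hydraulic gradient i = (249.41 − 248.84) / 106 = 0.57 / 106 = 0.005377
K = 0.630 cm/s × 864 = 544.3 m/d
q = Ki = 544.3 × 0.005377 = 2.927 m/d
Seepage velocity v = q / n = 2.927 / 0.32 = 9.147 m/d
Retardation R = 1 + ρ_b·K_d/n = 1 + 1.89×2.5/0.32 = 15.77
Contaminant velocity v_c = v/R = 9.147/15.77 = 0.5802 m/d
t = L/v_c = 136/0.5802 = 234.4 d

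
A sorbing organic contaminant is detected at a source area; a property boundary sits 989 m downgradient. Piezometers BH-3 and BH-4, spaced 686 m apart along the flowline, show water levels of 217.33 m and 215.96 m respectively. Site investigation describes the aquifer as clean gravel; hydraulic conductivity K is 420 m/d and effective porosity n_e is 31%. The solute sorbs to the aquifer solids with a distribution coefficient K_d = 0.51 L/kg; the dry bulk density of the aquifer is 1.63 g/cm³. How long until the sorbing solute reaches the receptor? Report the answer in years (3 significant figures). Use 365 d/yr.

3.69 years

Hydraulic gradient i = (217.33 − 215.96) / 686 = 1.37 / 686 = 0.001997
q = Ki = 420 × 0.001997 = 0.8388 m/d
Average linear velocity = 0.8388 / 0.31 = 2.706 m/d
Retardation R = 1 + ρ_b·K_d/n = 1 + 1.63×0.51/0.31 = 3.682
Contaminant velocity v_c = v/R = 2.706/3.682 = 0.7349 m/d
t = L/v_c = 989/0.7349 = 1346 d
   = 1346/365 = 3.69 yr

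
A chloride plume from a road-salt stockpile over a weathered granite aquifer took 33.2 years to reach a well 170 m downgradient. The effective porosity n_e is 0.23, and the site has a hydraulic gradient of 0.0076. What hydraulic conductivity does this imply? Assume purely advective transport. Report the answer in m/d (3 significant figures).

t = 33.2 years = 12120 d
v = L / t = 170 / 12120 = 0.01403 m/d
K = v · n / i = 0.01403 × 0.23 / 0.0076 = 0.425 m/d

0.425 m/d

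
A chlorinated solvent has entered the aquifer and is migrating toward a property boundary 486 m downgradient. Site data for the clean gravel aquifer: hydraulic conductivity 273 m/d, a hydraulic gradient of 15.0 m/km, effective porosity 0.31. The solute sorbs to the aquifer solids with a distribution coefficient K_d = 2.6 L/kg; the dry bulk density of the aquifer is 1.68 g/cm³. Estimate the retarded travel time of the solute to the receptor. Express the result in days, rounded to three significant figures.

555 days

Specific discharge q = 273 × 0.015 = 4.095 m/d
v = Ki/n = 273·0.015/0.31 = 13.21 m/d
Retardation R = 1 + ρ_b·K_d/n = 1 + 1.68×2.6/0.31 = 15.09
Contaminant velocity v_c = v/R = 13.21/15.09 = 0.8754 m/d
t = L/v_c = 486/0.8754 = 555.2 d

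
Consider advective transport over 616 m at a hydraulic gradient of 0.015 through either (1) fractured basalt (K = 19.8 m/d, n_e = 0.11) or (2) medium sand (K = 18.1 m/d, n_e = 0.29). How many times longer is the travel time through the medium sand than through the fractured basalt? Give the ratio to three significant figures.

2.88

Unit 1 (fractured basalt): v = 19.8×0.015/0.11 = 2.700 m/d, t = 616/2.700 = 228.1 d
Unit 2 (medium sand): v = 18.1×0.015/0.29 = 0.9362 m/d, t = 616/0.9362 = 658.0 d
t(medium sand) / t(fractured basalt) = 658.0/228.1 = 2.88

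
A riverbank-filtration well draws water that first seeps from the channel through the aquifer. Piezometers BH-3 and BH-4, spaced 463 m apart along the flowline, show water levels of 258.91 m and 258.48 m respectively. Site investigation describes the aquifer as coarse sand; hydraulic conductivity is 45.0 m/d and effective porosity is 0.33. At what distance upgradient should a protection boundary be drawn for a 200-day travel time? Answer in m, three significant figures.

Hydraulic gradient i = (258.91 − 258.48) / 463 = 0.43 / 463 = 9.287e-4
Specific discharge q = 45.0 × 9.287e-4 = 0.04179 m/d
v_s = q/n_e = 0.04179/0.33 = 0.1266 m/d
L = v × T = 0.1266 × 200 = 25.33 m

25.3 m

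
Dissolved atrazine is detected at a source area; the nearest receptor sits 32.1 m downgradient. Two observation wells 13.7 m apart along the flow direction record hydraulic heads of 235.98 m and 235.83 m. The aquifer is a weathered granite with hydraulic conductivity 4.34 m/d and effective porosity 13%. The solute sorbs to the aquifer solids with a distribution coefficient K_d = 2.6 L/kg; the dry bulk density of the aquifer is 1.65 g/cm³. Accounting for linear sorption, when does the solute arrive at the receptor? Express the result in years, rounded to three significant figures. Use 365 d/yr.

Hydraulic gradient i = (235.98 − 235.83) / 13.7 = 0.15 / 13.7 = 0.01095
Specific discharge q = 4.34 × 0.01095 = 0.04752 m/d
Seepage velocity v = q / n = 0.04752 / 0.13 = 0.3655 m/d
Retardation R = 1 + ρ_b·K_d/n = 1 + 1.65×2.6/0.13 = 34.00
Contaminant velocity v_c = v/R = 0.3655/34.00 = 0.01075 m/d
t = L/v_c = 32.1/0.01075 = 2986 d
   = 2986/365 = 8.18 yr

8.18 years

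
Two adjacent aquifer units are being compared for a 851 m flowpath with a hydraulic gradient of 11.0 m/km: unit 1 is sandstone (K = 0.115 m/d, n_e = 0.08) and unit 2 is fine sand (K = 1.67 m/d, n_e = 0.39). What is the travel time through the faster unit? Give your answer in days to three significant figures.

Unit 1 (sandstone): v = 0.115×0.011/0.08 = 0.01581 m/d, t = 851/0.01581 = 53820 d
Unit 2 (fine sand): v = 1.67×0.011/0.39 = 0.04710 m/d, t = 851/0.04710 = 18070 d
Faster unit: t = 18100 d

18100 days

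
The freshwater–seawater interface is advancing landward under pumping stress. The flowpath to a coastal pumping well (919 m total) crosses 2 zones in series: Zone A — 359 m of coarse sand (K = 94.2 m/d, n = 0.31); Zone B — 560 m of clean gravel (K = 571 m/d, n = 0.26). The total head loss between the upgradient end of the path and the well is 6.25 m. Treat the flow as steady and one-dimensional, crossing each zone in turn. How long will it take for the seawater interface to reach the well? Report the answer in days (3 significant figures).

197 days

Continuity: the same q passes through each zone, so ΔH = q·Σ(L_j/K_j) — the zones act as resistances in series.
Σ(L/K) = 359/94.2 + 560/571 = 3.811 + 0.9807 = 4.792 d
q = ΔH / Σ(L/K) = 6.25 / 4.792 = 1.304 m/d (same in every zone)
Zone A: v = q/n = 1.304/0.31 = 4.207 m/d → t_A = 359/4.207 = 85.32 d
Zone B: v = q/n = 1.304/0.26 = 5.017 m/d → t_B = 560/5.017 = 111.6 d
Total t = 85.32 + 111.6 = 197.0 d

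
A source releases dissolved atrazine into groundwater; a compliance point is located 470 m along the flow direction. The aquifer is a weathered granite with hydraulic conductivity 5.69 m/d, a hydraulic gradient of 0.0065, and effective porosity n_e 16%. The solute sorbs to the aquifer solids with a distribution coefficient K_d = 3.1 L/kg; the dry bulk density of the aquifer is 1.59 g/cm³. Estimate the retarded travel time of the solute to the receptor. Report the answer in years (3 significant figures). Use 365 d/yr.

Specific discharge q = 5.69 × 0.0065 = 0.03699 m/d
Seepage velocity v = q / n = 0.03699 / 0.16 = 0.2312 m/d
Retardation R = 1 + ρ_b·K_d/n = 1 + 1.59×3.1/0.16 = 31.81
Contaminant velocity v_c = v/R = 0.2312/31.81 = 0.007268 m/d
t = L/v_c = 470/0.007268 = 64670 d
   = 64670/365 = 177 yr

177 years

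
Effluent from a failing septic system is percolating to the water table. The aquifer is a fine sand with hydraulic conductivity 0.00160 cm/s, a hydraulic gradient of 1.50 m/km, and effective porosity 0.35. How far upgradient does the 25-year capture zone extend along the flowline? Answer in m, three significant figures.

K = 0.00160 cm/s × 864 = 1.382 m/d
Darcy flux q = K·i = 1.382 × 0.0015 = 0.002074 m/d
Average linear velocity = 0.002074 / 0.35 = 0.005925 m/d
T = 25 yr × 365 = 9125 d
L = v × T = 0.005925 × 9125 = 54.06 m

54.1 m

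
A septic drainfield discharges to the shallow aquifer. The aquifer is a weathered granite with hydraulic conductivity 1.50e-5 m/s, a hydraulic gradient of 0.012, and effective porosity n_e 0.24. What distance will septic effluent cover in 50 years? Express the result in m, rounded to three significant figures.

1180 m

K = 1.50e-5 m/s × 86400 s/d = 1.296 m/d
Darcy flux q = K·i = 1.296 × 0.012 = 0.01555 m/d
v_s = q/n_e = 0.01555/0.24 = 0.06480 m/d
T = 50 yr × 365 = 18250 d
L = v × T = 0.06480 × 18250 = 1183 m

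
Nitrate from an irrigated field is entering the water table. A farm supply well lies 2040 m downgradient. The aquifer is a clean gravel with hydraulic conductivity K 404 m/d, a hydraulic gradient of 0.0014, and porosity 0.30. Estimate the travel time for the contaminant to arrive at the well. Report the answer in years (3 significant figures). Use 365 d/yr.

Specific discharge q = 404 × 0.0014 = 0.5656 m/d
v = Ki/n = 404·0.0014/0.30 = 1.885 m/d
t = L / v = 2040 / 1.885 = 1082 d
   = 1082 / 365 = 2.96 yr

2.96 years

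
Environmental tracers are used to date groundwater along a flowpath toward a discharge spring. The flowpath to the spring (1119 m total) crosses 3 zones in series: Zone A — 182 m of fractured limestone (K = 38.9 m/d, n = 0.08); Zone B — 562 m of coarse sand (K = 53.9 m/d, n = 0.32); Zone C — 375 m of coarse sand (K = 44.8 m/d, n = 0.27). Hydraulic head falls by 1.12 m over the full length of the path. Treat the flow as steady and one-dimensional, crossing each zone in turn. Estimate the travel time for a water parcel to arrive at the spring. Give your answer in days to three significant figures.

6200 days

Steady 1-D flow in series ⇒ the Darcy flux q is identical in every zone and the zone head losses add (resistances L/K in series).
Σ(L/K) = 182/38.9 + 562/53.9 + 375/44.8 = 4.679 + 10.43 + 8.371 = 23.48 d
q = ΔH / Σ(L/K) = 1.12 / 23.48 = 0.04771 m/d (same in every zone)
Zone A: v = q/n = 0.04771/0.08 = 0.5964 m/d → t_A = 182/0.5964 = 305.2 d
Zone B: v = q/n = 0.04771/0.32 = 0.1491 m/d → t_B = 562/0.1491 = 3770 d
Zone C: v = q/n = 0.04771/0.27 = 0.1767 m/d → t_C = 375/0.1767 = 2122 d
Total t = 305.2 + 3770 + 2122 = 6197 d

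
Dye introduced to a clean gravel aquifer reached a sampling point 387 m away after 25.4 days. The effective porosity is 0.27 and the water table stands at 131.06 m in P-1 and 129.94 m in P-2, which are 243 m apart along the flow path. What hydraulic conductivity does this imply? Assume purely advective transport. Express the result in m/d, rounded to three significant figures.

893 m/d

Hydraulic gradient i = (131.06 − 129.94) / 243 = 1.12 / 243 = 0.004609
v = L / t = 387 / 25.4 = 15.24 m/d
K = v · n / i = 15.24 × 0.27 / 0.004609 = 893 m/d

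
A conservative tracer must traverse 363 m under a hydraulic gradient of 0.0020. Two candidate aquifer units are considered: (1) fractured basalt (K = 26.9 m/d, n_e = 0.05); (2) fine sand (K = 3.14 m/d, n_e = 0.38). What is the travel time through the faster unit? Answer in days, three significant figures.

337 days

Unit 1 (fractured basalt): v = 26.9×0.0020/0.05 = 1.076 m/d, t = 363/1.076 = 337.4 d
Unit 2 (fine sand): v = 3.14×0.0020/0.38 = 0.01653 m/d, t = 363/0.01653 = 21960 d
Faster unit: t = 337 d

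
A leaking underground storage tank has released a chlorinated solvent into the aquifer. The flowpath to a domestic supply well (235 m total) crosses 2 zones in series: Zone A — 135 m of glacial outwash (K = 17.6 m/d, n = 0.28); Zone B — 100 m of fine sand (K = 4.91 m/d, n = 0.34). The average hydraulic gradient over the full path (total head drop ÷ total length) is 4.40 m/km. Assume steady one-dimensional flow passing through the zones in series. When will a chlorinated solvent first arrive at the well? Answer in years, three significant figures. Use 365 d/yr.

Continuity: the same q passes through each zone, so ΔH = q·Σ(L_j/K_j) — the zones act as resistances in series.
Σ(L/K) = 135/17.6 + 100/4.91 = 7.670 + 20.37 = 28.04 d
K_eq = L_total / Σ(L/K) = 235 / 28.04 = 8.382 m/d
q = K_eq · i = 8.382 × 0.0044 = 0.03688 m/d (same in every zone)
Zone A: v = q/n = 0.03688/0.28 = 0.1317 m/d → t_A = 135/0.1317 = 1025 d
Zone B: v = q/n = 0.03688/0.34 = 0.1085 m/d → t_B = 100/0.1085 = 921.9 d
Total t = 1025 + 921.9 = 1947 d
   = 1947 / 365 = 5.33 yr

5.33 years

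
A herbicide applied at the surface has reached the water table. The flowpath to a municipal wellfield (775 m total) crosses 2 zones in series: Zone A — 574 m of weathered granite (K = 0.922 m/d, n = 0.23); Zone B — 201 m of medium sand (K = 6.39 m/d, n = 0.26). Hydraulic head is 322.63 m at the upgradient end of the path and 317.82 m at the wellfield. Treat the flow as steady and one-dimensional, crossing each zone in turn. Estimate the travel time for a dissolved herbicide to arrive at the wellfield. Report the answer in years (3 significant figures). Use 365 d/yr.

Total head drop ΔH = 322.63 − 317.82 = 4.81 m
Continuity: the same q passes through each zone, so ΔH = q·Σ(L_j/K_j) — the zones act as resistances in series.
Σ(L/K) = 574/0.922 + 201/6.39 = 622.6 + 31.46 = 654.0 d
q = ΔH / Σ(L/K) = 4.81 / 654.0 = 0.007355 m/d (same in every zone)
Zone A: v = q/n = 0.007355/0.23 = 0.03198 m/d → t_A = 574/0.03198 = 17950 d
Zone B: v = q/n = 0.007355/0.26 = 0.02829 m/d → t_B = 201/0.02829 = 7106 d
Total t = 17950 + 7106 = 25060 d
   = 25060 / 365 = 68.6 yr

68.6 years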